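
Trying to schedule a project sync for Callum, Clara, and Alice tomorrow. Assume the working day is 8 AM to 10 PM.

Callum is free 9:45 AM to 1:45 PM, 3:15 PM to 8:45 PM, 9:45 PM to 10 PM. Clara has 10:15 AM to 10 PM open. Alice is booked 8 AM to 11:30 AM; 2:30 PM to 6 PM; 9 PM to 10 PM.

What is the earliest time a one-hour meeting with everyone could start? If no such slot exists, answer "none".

11:30

Callum free: 09:45-13:45, 15:15-20:45, 21:45-22:00.
Clara free: 10:15-22:00.
Alice free: 11:30-14:30, 18:00-21:00 (invert busy blocks within the working day).
Callum ∩ Clara: 10:15-13:45, 15:15-20:45, 21:45-22:00.
Callum ∩ Clara ∩ Alice: 11:30-13:45, 18:00-20:45.
So the common availability across everyone is 11:30-13:45, 18:00-20:45.
The first common window of at least 60 minutes is 11:30-13:45, so the earliest start is 11:30.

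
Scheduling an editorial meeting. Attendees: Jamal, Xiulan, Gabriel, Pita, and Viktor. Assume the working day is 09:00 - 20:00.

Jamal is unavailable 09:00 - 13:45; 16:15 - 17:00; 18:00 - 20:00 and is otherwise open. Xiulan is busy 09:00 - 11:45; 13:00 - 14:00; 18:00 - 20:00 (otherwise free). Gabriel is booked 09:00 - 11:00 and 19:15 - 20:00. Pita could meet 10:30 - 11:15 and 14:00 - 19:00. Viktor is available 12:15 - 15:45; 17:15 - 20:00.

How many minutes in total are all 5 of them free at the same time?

Jamal free: 13:45-16:15, 17:00-18:00 (invert busy blocks within the working day).
Xiulan free: 11:45-13:00, 14:00-18:00 (invert busy blocks within the working day).
Gabriel free: 11:00-19:15 (invert busy blocks within the working day).
Pita free: 10:30-11:15, 14:00-19:00.
Viktor free: 12:15-15:45, 17:15-20:00.
Jamal ∩ Xiulan: 14:00-16:15, 17:00-18:00.
Jamal ∩ Xiulan ∩ Gabriel: 14:00-16:15, 17:00-18:00.
Jamal ∩ Xiulan ∩ Gabriel ∩ Pita: 14:00-16:15, 17:00-18:00.
Jamal ∩ Xiulan ∩ Gabriel ∩ Pita ∩ Viktor: 14:00-15:45, 17:15-18:00.
Those are the intersection windows.
Summing the common windows: 105 + 45 = 150 minutes.

150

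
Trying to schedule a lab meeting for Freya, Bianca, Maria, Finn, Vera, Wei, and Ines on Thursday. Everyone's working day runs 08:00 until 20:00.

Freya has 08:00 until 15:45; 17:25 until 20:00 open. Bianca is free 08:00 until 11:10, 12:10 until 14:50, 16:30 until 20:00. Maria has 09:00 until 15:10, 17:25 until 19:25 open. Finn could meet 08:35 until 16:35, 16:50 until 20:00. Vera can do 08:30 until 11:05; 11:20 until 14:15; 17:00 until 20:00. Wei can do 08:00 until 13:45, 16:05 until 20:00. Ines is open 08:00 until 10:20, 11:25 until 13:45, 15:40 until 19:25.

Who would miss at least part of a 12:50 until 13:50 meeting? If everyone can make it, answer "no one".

Ines, Wei

Freya: free for 12:50-13:50. Bianca: free for 12:50-13:50. Maria: free for 12:50-13:50. Finn: free for 12:50-13:50. Vera: free for 12:50-13:50. Wei: not fully free for 12:50-13:50. Ines: not fully free for 12:50-13:50.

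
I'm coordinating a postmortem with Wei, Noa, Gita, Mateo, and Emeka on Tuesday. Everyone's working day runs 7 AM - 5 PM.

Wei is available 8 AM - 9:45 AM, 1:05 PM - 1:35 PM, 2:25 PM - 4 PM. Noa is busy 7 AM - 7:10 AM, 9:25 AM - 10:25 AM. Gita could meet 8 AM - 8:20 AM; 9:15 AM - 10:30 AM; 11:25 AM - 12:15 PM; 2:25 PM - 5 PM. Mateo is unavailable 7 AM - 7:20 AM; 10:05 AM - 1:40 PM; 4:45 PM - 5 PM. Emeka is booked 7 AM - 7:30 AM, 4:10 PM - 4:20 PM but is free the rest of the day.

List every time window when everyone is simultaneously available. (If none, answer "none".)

Wei free: 08:00-09:45, 13:05-13:35, 14:25-16:00.
Noa free: 07:10-09:25, 10:25-17:00 (invert busy blocks within the working day).
Gita free: 08:00-08:20, 09:15-10:30, 11:25-12:15, 14:25-17:00.
Mateo free: 07:20-10:05, 13:40-16:45 (invert busy blocks within the working day).
Emeka free: 07:30-16:10, 16:20-17:00 (invert busy blocks within the working day).
Wei ∩ Noa: 08:00-09:25, 13:05-13:35, 14:25-16:00.
Wei ∩ Noa ∩ Gita: 08:00-08:20, 09:15-09:25, 14:25-16:00.
Wei ∩ Noa ∩ Gita ∩ Mateo: 08:00-08:20, 09:15-09:25, 14:25-16:00.
Wei ∩ Noa ∩ Gita ∩ Mateo ∩ Emeka: 08:00-08:20, 09:15-09:25, 14:25-16:00.

08:00-08:20, 09:15-09:25, 14:25-16:00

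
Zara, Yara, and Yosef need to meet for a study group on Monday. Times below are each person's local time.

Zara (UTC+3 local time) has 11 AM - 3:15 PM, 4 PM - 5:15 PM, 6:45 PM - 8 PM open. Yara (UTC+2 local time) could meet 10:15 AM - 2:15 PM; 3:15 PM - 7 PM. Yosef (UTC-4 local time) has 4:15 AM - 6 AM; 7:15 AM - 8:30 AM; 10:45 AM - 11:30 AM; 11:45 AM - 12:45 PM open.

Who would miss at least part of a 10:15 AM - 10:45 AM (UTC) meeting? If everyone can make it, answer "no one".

Yosef

Zara in UTC: 08:00-12:15, 13:00-14:15, 15:45-17:00 (subtract 3h to convert from UTC+3).
Yara in UTC: 08:15-12:15, 13:15-17:00 (subtract 2h to convert from UTC+2).
Yosef in UTC: 08:15-10:00, 11:15-12:30, 14:45-15:30, 15:45-16:45 (add 4h to convert from UTC-4).
Zara: free for 10:15-10:45. Yara: free for 10:15-10:45. Yosef: not fully free for 10:15-10:45.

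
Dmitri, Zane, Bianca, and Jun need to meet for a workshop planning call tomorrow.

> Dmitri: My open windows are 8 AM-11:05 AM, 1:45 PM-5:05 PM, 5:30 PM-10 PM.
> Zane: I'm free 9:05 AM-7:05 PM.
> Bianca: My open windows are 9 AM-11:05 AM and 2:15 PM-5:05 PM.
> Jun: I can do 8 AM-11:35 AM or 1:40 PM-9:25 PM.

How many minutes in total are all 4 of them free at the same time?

Dmitri ∩ Zane: 09:05-11:05, 13:45-17:05, 17:30-19:05.
Dmitri ∩ Zane ∩ Bianca: 09:05-11:05, 14:15-17:05.
Dmitri ∩ Zane ∩ Bianca ∩ Jun: 09:05-11:05, 14:15-17:05.
Summing the common windows: 120 + 170 = 290 minutes.

290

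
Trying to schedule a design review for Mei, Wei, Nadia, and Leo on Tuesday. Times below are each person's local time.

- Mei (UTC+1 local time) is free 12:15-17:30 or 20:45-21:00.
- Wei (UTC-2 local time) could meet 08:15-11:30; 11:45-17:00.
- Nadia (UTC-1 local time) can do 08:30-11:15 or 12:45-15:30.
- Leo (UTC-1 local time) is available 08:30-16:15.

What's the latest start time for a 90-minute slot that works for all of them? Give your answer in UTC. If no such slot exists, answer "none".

15:00

Mei in UTC: 11:15-16:30, 19:45-20:00 (subtract 1h to convert from UTC+1).
Wei in UTC: 10:15-13:30, 13:45-19:00 (add 2h to convert from UTC-2).
Nadia in UTC: 09:30-12:15, 13:45-16:30 (add 1h to convert from UTC-1).
Leo in UTC: 09:30-17:15 (add 1h to convert from UTC-1).
Mei ∩ Wei: 11:15-13:30, 13:45-16:30.
Mei ∩ Wei ∩ Nadia: 11:15-12:15, 13:45-16:30.
Mei ∩ Wei ∩ Nadia ∩ Leo: 11:15-12:15, 13:45-16:30.
The last common window of at least 90 minutes is 13:45-16:30; a 90-minute meeting can start as late as 15:00 and still end by 16:30.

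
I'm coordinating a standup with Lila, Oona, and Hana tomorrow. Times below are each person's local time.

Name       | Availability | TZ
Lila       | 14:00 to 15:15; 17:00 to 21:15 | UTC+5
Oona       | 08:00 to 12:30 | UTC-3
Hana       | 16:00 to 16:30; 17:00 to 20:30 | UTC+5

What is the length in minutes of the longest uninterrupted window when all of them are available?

210

Lila in UTC: 09:00-10:15, 12:00-16:15 (subtract 5h to convert from UTC+5).
Oona in UTC: 11:00-15:30 (add 3h to convert from UTC-3).
Hana in UTC: 11:00-11:30, 12:00-15:30 (subtract 5h to convert from UTC+5).
Lila ∩ Oona: 12:00-15:30.
Lila ∩ Oona ∩ Hana: 12:00-15:30.
The longest is 12:00-15:30 at 210 minutes.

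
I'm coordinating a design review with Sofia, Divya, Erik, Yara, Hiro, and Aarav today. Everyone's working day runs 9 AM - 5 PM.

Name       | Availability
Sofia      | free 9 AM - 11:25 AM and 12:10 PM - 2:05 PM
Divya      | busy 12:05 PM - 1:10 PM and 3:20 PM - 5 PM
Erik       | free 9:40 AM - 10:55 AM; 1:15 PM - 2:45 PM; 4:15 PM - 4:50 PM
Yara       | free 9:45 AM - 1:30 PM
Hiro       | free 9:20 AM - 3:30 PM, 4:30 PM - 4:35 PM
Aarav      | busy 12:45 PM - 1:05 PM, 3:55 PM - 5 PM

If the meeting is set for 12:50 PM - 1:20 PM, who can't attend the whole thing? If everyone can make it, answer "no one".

Sofia free: 09:00-11:25, 12:10-14:05.
Divya free: 09:00-12:05, 13:10-15:20 (invert busy blocks within the working day).
Erik free: 09:40-10:55, 13:15-14:45, 16:15-16:50.
Yara free: 09:45-13:30.
Hiro free: 09:20-15:30, 16:30-16:35.
Aarav free: 09:00-12:45, 13:05-15:55 (invert busy blocks within the working day).
Sofia: free for 12:50-13:20. Divya: not fully free for 12:50-13:20. Erik: not fully free for 12:50-13:20. Yara: free for 12:50-13:20. Hiro: free for 12:50-13:20. Aarav: not fully free for 12:50-13:20.

Aarav, Divya, Erik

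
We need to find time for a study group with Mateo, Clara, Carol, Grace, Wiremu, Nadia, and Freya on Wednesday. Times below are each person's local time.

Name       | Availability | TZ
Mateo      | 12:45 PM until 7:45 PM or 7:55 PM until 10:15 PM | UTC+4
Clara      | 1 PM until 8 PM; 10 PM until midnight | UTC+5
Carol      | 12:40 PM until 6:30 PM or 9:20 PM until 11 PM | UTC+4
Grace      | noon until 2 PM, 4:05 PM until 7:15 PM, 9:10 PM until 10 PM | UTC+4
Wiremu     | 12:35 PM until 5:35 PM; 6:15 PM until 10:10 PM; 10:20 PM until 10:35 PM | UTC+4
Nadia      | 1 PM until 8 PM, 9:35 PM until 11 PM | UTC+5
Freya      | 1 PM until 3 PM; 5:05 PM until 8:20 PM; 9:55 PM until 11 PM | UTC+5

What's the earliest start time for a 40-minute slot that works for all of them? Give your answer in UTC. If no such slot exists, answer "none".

Mateo in UTC: 08:45-15:45, 15:55-18:15 (subtract 4h to convert from UTC+4).
Clara in UTC: 08:00-15:00, 17:00-19:00 (subtract 5h to convert from UTC+5).
Carol in UTC: 08:40-14:30, 17:20-19:00 (subtract 4h to convert from UTC+4).
Grace in UTC: 08:00-10:00, 12:05-15:15, 17:10-18:00 (subtract 4h to convert from UTC+4).
Wiremu in UTC: 08:35-13:35, 14:15-18:10, 18:20-18:35 (subtract 4h to convert from UTC+4).
Nadia in UTC: 08:00-15:00, 16:35-18:00 (subtract 5h to convert from UTC+5).
Freya in UTC: 08:00-10:00, 12:05-15:20, 16:55-18:00 (subtract 5h to convert from UTC+5).
Mateo ∩ Clara: 08:45-15:00, 17:00-18:15.
Mateo ∩ Clara ∩ Carol: 08:45-14:30, 17:20-18:15.
Mateo ∩ Clara ∩ Carol ∩ Grace: 08:45-10:00, 12:05-14:30, 17:20-18:00.
Mateo ∩ Clara ∩ Carol ∩ Grace ∩ Wiremu: 08:45-10:00, 12:05-13:35, 14:15-14:30, 17:20-18:00.
Mateo ∩ Clara ∩ Carol ∩ Grace ∩ Wiremu ∩ Nadia: 08:45-10:00, 12:05-13:35, 14:15-14:30, 17:20-18:00.
Mateo ∩ Clara ∩ Carol ∩ Grace ∩ Wiremu ∩ Nadia ∩ Freya: 08:45-10:00, 12:05-13:35, 14:15-14:30, 17:20-18:00.
The first common window of at least 40 minutes is 08:45-10:00, so the earliest start is 08:45.

08:45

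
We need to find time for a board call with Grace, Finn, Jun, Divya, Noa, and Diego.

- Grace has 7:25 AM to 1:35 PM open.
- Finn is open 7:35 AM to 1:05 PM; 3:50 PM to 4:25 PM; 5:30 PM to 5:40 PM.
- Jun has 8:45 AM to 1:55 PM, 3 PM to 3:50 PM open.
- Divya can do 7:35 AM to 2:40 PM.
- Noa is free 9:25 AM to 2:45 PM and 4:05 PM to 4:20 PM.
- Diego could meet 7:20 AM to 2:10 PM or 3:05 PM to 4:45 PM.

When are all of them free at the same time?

09:25-13:05

Grace ∩ Finn: 07:35-13:05.
Grace ∩ Finn ∩ Jun: 08:45-13:05.
Grace ∩ Finn ∩ Jun ∩ Divya: 08:45-13:05.
Grace ∩ Finn ∩ Jun ∩ Divya ∩ Noa: 09:25-13:05.
Grace ∩ Finn ∩ Jun ∩ Divya ∩ Noa ∩ Diego: 09:25-13:05.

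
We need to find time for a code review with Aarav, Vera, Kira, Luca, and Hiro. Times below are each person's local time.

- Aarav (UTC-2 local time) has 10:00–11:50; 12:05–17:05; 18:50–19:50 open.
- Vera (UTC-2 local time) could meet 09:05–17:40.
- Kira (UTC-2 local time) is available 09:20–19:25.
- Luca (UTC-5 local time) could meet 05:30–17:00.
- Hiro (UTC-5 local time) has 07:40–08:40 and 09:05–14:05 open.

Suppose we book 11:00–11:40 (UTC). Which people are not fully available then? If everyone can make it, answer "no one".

Aarav, Hiro, Kira, Vera

Aarav in UTC: 12:00-13:50, 14:05-19:05, 20:50-21:50 (add 2h to convert from UTC-2).
Vera in UTC: 11:05-19:40 (add 2h to convert from UTC-2).
Kira in UTC: 11:20-21:25 (add 2h to convert from UTC-2).
Luca in UTC: 10:30-22:00 (add 5h to convert from UTC-5).
Hiro in UTC: 12:40-13:40, 14:05-19:05 (add 5h to convert from UTC-5).
Aarav: not fully free for 11:00-11:40. Vera: not fully free for 11:00-11:40. Kira: not fully free for 11:00-11:40. Luca: free for 11:00-11:40. Hiro: not fully free for 11:00-11:40.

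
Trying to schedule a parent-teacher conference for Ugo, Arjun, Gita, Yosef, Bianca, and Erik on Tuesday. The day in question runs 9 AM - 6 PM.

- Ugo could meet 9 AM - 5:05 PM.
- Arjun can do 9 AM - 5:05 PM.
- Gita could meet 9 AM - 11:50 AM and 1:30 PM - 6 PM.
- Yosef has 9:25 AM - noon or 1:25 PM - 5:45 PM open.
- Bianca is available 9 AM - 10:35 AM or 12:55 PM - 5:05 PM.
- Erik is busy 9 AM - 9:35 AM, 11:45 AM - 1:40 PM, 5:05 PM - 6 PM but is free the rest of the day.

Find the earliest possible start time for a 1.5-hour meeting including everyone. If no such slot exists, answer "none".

13:40

Ugo free: 09:00-17:05.
Arjun free: 09:00-17:05.
Gita free: 09:00-11:50, 13:30-18:00.
Yosef free: 09:25-12:00, 13:25-17:45.
Bianca free: 09:00-10:35, 12:55-17:05.
Erik free: 09:35-11:45, 13:40-17:05 (invert busy blocks within the working day).
Ugo ∩ Arjun: 09:00-17:05.
Ugo ∩ Arjun ∩ Gita: 09:00-11:50, 13:30-17:05.
Ugo ∩ Arjun ∩ Gita ∩ Yosef: 09:25-11:50, 13:30-17:05.
Ugo ∩ Arjun ∩ Gita ∩ Yosef ∩ Bianca: 09:25-10:35, 13:30-17:05.
Ugo ∩ Arjun ∩ Gita ∩ Yosef ∩ Bianca ∩ Erik: 09:35-10:35, 13:40-17:05.
The first common window of at least 90 minutes is 13:40-17:05, so the earliest start is 13:40.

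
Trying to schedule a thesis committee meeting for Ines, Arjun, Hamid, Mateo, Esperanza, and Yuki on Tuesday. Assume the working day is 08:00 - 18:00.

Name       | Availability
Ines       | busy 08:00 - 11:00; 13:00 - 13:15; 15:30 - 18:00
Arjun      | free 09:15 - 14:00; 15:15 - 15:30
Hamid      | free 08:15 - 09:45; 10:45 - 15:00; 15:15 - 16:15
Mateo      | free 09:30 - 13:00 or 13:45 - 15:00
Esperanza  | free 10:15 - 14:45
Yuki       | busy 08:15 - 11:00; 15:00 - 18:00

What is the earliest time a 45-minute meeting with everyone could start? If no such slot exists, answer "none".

11:00

Ines free: 11:00-13:00, 13:15-15:30 (invert busy blocks within the working day).
Arjun free: 09:15-14:00, 15:15-15:30.
Hamid free: 08:15-09:45, 10:45-15:00, 15:15-16:15.
Mateo free: 09:30-13:00, 13:45-15:00.
Esperanza free: 10:15-14:45.
Yuki free: 08:00-08:15, 11:00-15:00 (invert busy blocks within the working day).
Ines ∩ Arjun: 11:00-13:00, 13:15-14:00, 15:15-15:30.
Ines ∩ Arjun ∩ Hamid: 11:00-13:00, 13:15-14:00, 15:15-15:30.
Ines ∩ Arjun ∩ Hamid ∩ Mateo: 11:00-13:00, 13:45-14:00.
Ines ∩ Arjun ∩ Hamid ∩ Mateo ∩ Esperanza: 11:00-13:00, 13:45-14:00.
Ines ∩ Arjun ∩ Hamid ∩ Mateo ∩ Esperanza ∩ Yuki: 11:00-13:00, 13:45-14:00.
The first common window of at least 45 minutes is 11:00-13:00, so the earliest start is 11:00.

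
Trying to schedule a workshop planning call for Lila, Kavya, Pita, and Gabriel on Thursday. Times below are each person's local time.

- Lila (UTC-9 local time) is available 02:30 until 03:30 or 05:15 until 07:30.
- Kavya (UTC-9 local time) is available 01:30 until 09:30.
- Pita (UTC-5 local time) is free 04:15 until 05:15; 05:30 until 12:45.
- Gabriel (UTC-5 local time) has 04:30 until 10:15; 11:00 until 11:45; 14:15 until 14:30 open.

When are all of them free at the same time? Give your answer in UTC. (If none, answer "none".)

11:30-12:30, 14:15-15:15, 16:00-16:30

Lila in UTC: 11:30-12:30, 14:15-16:30 (add 9h to convert from UTC-9).
Kavya in UTC: 10:30-18:30 (add 9h to convert from UTC-9).
Pita in UTC: 09:15-10:15, 10:30-17:45 (add 5h to convert from UTC-5).
Gabriel in UTC: 09:30-15:15, 16:00-16:45, 19:15-19:30 (add 5h to convert from UTC-5).
Lila ∩ Kavya: 11:30-12:30, 14:15-16:30.
Lila ∩ Kavya ∩ Pita: 11:30-12:30, 14:15-16:30.
Lila ∩ Kavya ∩ Pita ∩ Gabriel: 11:30-12:30, 14:15-15:15, 16:00-16:30.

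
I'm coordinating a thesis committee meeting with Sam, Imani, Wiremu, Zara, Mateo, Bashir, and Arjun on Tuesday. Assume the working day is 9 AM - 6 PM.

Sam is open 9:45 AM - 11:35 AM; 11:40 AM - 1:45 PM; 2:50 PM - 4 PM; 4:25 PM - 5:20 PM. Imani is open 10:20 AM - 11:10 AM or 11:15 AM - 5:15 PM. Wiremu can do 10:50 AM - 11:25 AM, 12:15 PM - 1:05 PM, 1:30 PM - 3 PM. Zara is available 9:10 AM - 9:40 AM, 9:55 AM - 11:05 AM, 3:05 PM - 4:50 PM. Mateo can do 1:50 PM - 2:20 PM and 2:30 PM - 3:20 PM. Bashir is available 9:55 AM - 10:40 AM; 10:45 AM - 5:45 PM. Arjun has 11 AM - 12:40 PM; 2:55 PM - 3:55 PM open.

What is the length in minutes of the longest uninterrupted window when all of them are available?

Sam ∩ Imani: 10:20-11:10, 11:15-11:35, 11:40-13:45, 14:50-16:00, 16:25-17:15.
Sam ∩ Imani ∩ Wiremu: 10:50-11:10, 11:15-11:25, 12:15-13:05, 13:30-13:45, 14:50-15:00.
Sam ∩ Imani ∩ Wiremu ∩ Zara: 10:50-11:05.
Sam ∩ Imani ∩ Wiremu ∩ Zara ∩ Mateo: ∅.
Sam ∩ Imani ∩ Wiremu ∩ Zara ∩ Mateo ∩ Bashir: ∅.
Sam ∩ Imani ∩ Wiremu ∩ Zara ∩ Mateo ∩ Bashir ∩ Arjun: ∅.
There is no time when everyone is free.
No common window exists, so the longest block is 0 minutes.

0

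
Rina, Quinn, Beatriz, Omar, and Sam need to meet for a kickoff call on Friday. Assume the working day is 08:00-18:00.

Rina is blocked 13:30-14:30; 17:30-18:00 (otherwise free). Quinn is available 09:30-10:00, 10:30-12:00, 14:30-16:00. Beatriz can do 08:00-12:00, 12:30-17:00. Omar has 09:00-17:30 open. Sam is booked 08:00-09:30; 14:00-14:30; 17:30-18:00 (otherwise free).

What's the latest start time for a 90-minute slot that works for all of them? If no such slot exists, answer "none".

14:30

Rina free: 08:00-13:30, 14:30-17:30 (invert busy blocks within the working day).
Quinn free: 09:30-10:00, 10:30-12:00, 14:30-16:00.
Beatriz free: 08:00-12:00, 12:30-17:00.
Omar free: 09:00-17:30.
Sam free: 09:30-14:00, 14:30-17:30 (invert busy blocks within the working day).
Rina ∩ Quinn: 09:30-10:00, 10:30-12:00, 14:30-16:00.
Rina ∩ Quinn ∩ Beatriz: 09:30-10:00, 10:30-12:00, 14:30-16:00.
Rina ∩ Quinn ∩ Beatriz ∩ Omar: 09:30-10:00, 10:30-12:00, 14:30-16:00.
Rina ∩ Quinn ∩ Beatriz ∩ Omar ∩ Sam: 09:30-10:00, 10:30-12:00, 14:30-16:00.
Those are the intersection windows.
The last common window of at least 90 minutes is 14:30-16:00; a 90-minute meeting can start as late as 14:30 and still end by 16:00.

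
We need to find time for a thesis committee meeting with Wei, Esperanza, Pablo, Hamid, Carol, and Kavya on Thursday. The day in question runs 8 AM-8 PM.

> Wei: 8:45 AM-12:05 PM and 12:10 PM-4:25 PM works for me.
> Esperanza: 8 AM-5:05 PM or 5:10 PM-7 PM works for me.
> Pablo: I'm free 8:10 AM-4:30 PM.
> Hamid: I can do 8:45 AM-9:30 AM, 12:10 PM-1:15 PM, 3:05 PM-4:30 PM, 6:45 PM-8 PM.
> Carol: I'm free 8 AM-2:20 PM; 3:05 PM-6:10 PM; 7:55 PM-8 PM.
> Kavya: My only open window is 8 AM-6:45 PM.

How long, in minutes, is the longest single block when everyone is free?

80

Wei ∩ Esperanza: 08:45-12:05, 12:10-16:25.
Wei ∩ Esperanza ∩ Pablo: 08:45-12:05, 12:10-16:25.
Wei ∩ Esperanza ∩ Pablo ∩ Hamid: 08:45-09:30, 12:10-13:15, 15:05-16:25.
Wei ∩ Esperanza ∩ Pablo ∩ Hamid ∩ Carol: 08:45-09:30, 12:10-13:15, 15:05-16:25.
Wei ∩ Esperanza ∩ Pablo ∩ Hamid ∩ Carol ∩ Kavya: 08:45-09:30, 12:10-13:15, 15:05-16:25.
So the common availability across everyone is 08:45-09:30, 12:10-13:15, 15:05-16:25.
The longest is 15:05-16:25 at 80 minutes.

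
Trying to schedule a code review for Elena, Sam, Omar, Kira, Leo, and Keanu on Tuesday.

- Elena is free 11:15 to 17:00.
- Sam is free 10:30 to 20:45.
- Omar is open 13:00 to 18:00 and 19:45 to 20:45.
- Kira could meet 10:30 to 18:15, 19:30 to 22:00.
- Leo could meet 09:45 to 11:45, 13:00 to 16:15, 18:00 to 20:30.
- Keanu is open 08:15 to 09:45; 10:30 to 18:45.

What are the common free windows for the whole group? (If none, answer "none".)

13:00-16:15

Elena ∩ Sam: 11:15-17:00.
Elena ∩ Sam ∩ Omar: 13:00-17:00.
Elena ∩ Sam ∩ Omar ∩ Kira: 13:00-17:00.
Elena ∩ Sam ∩ Omar ∩ Kira ∩ Leo: 13:00-16:15.
Elena ∩ Sam ∩ Omar ∩ Kira ∩ Leo ∩ Keanu: 13:00-16:15.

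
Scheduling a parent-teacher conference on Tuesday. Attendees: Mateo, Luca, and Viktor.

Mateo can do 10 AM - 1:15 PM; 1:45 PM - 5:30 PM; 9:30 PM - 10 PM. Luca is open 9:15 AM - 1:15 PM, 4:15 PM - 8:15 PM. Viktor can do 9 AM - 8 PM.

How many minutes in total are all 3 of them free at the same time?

270

Mateo ∩ Luca: 10:00-13:15, 16:15-17:30.
Mateo ∩ Luca ∩ Viktor: 10:00-13:15, 16:15-17:30.
So the common availability across everyone is 10:00-13:15, 16:15-17:30.
Summing the common windows: 195 + 75 = 270 minutes.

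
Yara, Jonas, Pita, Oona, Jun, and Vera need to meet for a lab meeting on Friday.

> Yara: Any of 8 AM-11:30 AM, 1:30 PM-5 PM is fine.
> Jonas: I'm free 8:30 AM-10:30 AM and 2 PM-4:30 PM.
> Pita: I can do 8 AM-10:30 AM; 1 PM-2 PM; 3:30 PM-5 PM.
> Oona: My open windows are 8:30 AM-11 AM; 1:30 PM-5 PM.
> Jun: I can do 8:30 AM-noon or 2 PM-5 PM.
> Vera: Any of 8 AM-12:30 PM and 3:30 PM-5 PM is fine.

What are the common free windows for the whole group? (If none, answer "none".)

08:30-10:30, 15:30-16:30

Yara ∩ Jonas: 08:30-10:30, 14:00-16:30.
Yara ∩ Jonas ∩ Pita: 08:30-10:30, 15:30-16:30.
Yara ∩ Jonas ∩ Pita ∩ Oona: 08:30-10:30, 15:30-16:30.
Yara ∩ Jonas ∩ Pita ∩ Oona ∩ Jun: 08:30-10:30, 15:30-16:30.
Yara ∩ Jonas ∩ Pita ∩ Oona ∩ Jun ∩ Vera: 08:30-10:30, 15:30-16:30.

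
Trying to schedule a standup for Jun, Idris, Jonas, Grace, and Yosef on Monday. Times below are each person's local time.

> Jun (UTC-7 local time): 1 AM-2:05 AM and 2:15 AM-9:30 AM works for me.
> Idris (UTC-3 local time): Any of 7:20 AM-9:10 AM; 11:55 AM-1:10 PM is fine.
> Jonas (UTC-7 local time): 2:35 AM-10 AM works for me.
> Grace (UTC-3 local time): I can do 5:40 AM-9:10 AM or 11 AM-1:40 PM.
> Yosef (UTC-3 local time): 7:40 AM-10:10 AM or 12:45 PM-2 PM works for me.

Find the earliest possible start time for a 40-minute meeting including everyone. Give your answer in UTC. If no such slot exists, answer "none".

Jun in UTC: 08:00-09:05, 09:15-16:30 (add 7h to convert from UTC-7).
Idris in UTC: 10:20-12:10, 14:55-16:10 (add 3h to convert from UTC-3).
Jonas in UTC: 09:35-17:00 (add 7h to convert from UTC-7).
Grace in UTC: 08:40-12:10, 14:00-16:40 (add 3h to convert from UTC-3).
Yosef in UTC: 10:40-13:10, 15:45-17:00 (add 3h to convert from UTC-3).
Jun ∩ Idris: 10:20-12:10, 14:55-16:10.
Jun ∩ Idris ∩ Jonas: 10:20-12:10, 14:55-16:10.
Jun ∩ Idris ∩ Jonas ∩ Grace: 10:20-12:10, 14:55-16:10.
Jun ∩ Idris ∩ Jonas ∩ Grace ∩ Yosef: 10:40-12:10, 15:45-16:10.
So the common availability across everyone is 10:40-12:10, 15:45-16:10.
The first common window of at least 40 minutes is 10:40-12:10, so the earliest start is 10:40.

10:40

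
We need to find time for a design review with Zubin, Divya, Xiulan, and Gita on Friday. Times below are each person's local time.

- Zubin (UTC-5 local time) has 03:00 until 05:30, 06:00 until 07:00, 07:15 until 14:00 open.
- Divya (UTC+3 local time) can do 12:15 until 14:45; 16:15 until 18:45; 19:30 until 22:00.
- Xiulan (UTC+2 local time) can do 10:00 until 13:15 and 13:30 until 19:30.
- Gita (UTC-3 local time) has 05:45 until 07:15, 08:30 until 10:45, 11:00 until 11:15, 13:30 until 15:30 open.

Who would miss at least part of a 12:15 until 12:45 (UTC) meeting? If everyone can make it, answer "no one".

Zubin in UTC: 08:00-10:30, 11:00-12:00, 12:15-19:00 (add 5h to convert from UTC-5).
Divya in UTC: 09:15-11:45, 13:15-15:45, 16:30-19:00 (subtract 3h to convert from UTC+3).
Xiulan in UTC: 08:00-11:15, 11:30-17:30 (subtract 2h to convert from UTC+2).
Gita in UTC: 08:45-10:15, 11:30-13:45, 14:00-14:15, 16:30-18:30 (add 3h to convert from UTC-3).
Zubin: free for 12:15-12:45. Divya: not fully free for 12:15-12:45. Xiulan: free for 12:15-12:45. Gita: free for 12:15-12:45.

Divya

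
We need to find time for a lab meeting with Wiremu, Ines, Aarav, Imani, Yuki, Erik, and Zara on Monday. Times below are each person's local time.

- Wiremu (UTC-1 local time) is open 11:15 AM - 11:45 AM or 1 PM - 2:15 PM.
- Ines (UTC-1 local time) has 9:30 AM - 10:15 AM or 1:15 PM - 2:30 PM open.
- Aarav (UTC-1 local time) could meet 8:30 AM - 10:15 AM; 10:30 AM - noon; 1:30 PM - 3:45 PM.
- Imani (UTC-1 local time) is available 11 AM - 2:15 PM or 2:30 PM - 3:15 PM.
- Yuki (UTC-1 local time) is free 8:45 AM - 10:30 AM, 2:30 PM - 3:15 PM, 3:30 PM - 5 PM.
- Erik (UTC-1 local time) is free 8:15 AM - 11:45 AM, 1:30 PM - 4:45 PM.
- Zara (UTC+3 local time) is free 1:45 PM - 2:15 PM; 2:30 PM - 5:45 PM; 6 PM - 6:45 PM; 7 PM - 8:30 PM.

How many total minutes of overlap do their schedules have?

0

Wiremu in UTC: 12:15-12:45, 14:00-15:15 (add 1h to convert from UTC-1).
Ines in UTC: 10:30-11:15, 14:15-15:30 (add 1h to convert from UTC-1).
Aarav in UTC: 09:30-11:15, 11:30-13:00, 14:30-16:45 (add 1h to convert from UTC-1).
Imani in UTC: 12:00-15:15, 15:30-16:15 (add 1h to convert from UTC-1).
Yuki in UTC: 09:45-11:30, 15:30-16:15, 16:30-18:00 (add 1h to convert from UTC-1).
Erik in UTC: 09:15-12:45, 14:30-17:45 (add 1h to convert from UTC-1).
Zara in UTC: 10:45-11:15, 11:30-14:45, 15:00-15:45, 16:00-17:30 (subtract 3h to convert from UTC+3).
Wiremu ∩ Ines: 14:15-15:15.
Wiremu ∩ Ines ∩ Aarav: 14:30-15:15.
Wiremu ∩ Ines ∩ Aarav ∩ Imani: 14:30-15:15.
Wiremu ∩ Ines ∩ Aarav ∩ Imani ∩ Yuki: ∅.
Wiremu ∩ Ines ∩ Aarav ∩ Imani ∩ Yuki ∩ Erik: ∅.
Wiremu ∩ Ines ∩ Aarav ∩ Imani ∩ Yuki ∩ Erik ∩ Zara: ∅.
There is no time when everyone is free.
There is no common window, so the total is 0 minutes.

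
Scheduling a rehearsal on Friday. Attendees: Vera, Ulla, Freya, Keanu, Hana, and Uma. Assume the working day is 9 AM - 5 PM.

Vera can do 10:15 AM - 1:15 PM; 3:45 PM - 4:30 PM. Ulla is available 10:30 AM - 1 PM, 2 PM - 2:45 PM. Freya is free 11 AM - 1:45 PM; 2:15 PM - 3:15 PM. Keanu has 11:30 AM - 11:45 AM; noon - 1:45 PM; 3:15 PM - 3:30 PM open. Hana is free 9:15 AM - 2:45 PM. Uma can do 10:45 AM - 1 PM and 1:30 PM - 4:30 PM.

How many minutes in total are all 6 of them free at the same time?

Vera ∩ Ulla: 10:30-13:00.
Vera ∩ Ulla ∩ Freya: 11:00-13:00.
Vera ∩ Ulla ∩ Freya ∩ Keanu: 11:30-11:45, 12:00-13:00.
Vera ∩ Ulla ∩ Freya ∩ Keanu ∩ Hana: 11:30-11:45, 12:00-13:00.
Vera ∩ Ulla ∩ Freya ∩ Keanu ∩ Hana ∩ Uma: 11:30-11:45, 12:00-13:00.
Those are the intersection windows.
Summing the common windows: 15 + 60 = 75 minutes.

75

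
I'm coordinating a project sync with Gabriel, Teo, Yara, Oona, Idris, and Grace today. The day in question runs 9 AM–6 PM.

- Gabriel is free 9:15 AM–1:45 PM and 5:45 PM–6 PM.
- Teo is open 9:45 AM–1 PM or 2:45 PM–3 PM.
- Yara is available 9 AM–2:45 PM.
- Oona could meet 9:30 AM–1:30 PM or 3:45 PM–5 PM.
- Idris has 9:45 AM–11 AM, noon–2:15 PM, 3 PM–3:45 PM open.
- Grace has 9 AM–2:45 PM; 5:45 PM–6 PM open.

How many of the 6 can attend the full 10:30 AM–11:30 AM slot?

Gabriel, Teo, Yara, Oona, and Grace can make the full 10:30-11:30 slot — that's 5.

5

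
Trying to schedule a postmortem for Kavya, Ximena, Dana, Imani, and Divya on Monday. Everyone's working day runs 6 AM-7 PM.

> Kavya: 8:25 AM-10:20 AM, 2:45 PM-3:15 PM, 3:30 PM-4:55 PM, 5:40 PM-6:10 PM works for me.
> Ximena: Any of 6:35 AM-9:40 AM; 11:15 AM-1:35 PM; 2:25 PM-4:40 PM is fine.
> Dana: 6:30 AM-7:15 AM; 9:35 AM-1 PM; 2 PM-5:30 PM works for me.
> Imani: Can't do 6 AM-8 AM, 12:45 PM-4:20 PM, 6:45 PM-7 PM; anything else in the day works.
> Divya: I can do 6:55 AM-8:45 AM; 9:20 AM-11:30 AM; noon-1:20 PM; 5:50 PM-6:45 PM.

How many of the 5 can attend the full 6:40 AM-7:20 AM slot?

1

Kavya free: 08:25-10:20, 14:45-15:15, 15:30-16:55, 17:40-18:10.
Ximena free: 06:35-09:40, 11:15-13:35, 14:25-16:40.
Dana free: 06:30-07:15, 09:35-13:00, 14:00-17:30.
Imani free: 08:00-12:45, 16:20-18:45 (invert busy blocks within the working day).
Divya free: 06:55-08:45, 09:20-11:30, 12:00-13:20, 17:50-18:45.
Ximena can make the full 06:40-07:20 slot — that's 1.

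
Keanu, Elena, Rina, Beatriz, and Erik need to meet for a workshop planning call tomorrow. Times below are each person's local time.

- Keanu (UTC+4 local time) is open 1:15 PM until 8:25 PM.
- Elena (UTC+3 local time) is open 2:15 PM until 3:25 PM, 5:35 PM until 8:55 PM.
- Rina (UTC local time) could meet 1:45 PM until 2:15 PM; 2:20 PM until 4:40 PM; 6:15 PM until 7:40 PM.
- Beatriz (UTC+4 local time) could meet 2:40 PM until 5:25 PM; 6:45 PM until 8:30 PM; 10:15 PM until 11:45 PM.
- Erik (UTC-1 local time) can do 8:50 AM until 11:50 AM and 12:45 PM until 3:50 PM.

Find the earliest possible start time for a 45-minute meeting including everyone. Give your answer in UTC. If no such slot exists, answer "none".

Keanu in UTC: 09:15-16:25 (subtract 4h to convert from UTC+4).
Elena in UTC: 11:15-12:25, 14:35-17:55 (subtract 3h to convert from UTC+3).
Rina in UTC: 13:45-14:15, 14:20-16:40, 18:15-19:40.
Beatriz in UTC: 10:40-13:25, 14:45-16:30, 18:15-19:45 (subtract 4h to convert from UTC+4).
Erik in UTC: 09:50-12:50, 13:45-16:50 (add 1h to convert from UTC-1).
Keanu ∩ Elena: 11:15-12:25, 14:35-16:25.
Keanu ∩ Elena ∩ Rina: 14:35-16:25.
Keanu ∩ Elena ∩ Rina ∩ Beatriz: 14:45-16:25.
Keanu ∩ Elena ∩ Rina ∩ Beatriz ∩ Erik: 14:45-16:25.
Those are the intersection windows.
The first common window of at least 45 minutes is 14:45-16:25, so the earliest start is 14:45.

14:45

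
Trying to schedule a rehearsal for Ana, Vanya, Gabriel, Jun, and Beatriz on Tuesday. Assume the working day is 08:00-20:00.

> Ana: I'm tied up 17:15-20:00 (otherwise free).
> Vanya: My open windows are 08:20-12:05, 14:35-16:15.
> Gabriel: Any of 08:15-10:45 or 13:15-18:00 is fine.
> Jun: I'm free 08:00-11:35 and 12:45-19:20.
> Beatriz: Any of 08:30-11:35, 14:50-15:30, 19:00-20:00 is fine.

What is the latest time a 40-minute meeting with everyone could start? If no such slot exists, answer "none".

Ana free: 08:00-17:15 (invert busy blocks within the working day).
Vanya free: 08:20-12:05, 14:35-16:15.
Gabriel free: 08:15-10:45, 13:15-18:00.
Jun free: 08:00-11:35, 12:45-19:20.
Beatriz free: 08:30-11:35, 14:50-15:30, 19:00-20:00.
Ana ∩ Vanya: 08:20-12:05, 14:35-16:15.
Ana ∩ Vanya ∩ Gabriel: 08:20-10:45, 14:35-16:15.
Ana ∩ Vanya ∩ Gabriel ∩ Jun: 08:20-10:45, 14:35-16:15.
Ana ∩ Vanya ∩ Gabriel ∩ Jun ∩ Beatriz: 08:30-10:45, 14:50-15:30.
So the common availability across everyone is 08:30-10:45, 14:50-15:30.
The last common window of at least 40 minutes is 14:50-15:30; a 40-minute meeting can start as late as 14:50 and still end by 15:30.

14:50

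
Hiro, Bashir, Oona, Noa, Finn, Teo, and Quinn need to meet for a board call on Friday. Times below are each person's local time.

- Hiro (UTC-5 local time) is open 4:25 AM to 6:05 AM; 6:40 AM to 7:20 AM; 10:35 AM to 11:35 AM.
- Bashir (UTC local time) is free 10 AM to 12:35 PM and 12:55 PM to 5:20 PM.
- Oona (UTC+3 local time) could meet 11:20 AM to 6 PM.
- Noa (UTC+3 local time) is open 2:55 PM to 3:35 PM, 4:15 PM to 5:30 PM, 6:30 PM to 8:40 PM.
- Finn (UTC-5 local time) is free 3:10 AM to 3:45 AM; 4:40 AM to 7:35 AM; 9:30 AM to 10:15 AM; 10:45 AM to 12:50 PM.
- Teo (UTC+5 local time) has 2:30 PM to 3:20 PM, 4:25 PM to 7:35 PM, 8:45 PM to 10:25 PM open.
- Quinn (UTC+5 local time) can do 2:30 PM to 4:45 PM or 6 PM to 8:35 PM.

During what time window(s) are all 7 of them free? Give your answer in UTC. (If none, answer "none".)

none

Hiro in UTC: 09:25-11:05, 11:40-12:20, 15:35-16:35 (add 5h to convert from UTC-5).
Bashir in UTC: 10:00-12:35, 12:55-17:20.
Oona in UTC: 08:20-15:00 (subtract 3h to convert from UTC+3).
Noa in UTC: 11:55-12:35, 13:15-14:30, 15:30-17:40 (subtract 3h to convert from UTC+3).
Finn in UTC: 08:10-08:45, 09:40-12:35, 14:30-15:15, 15:45-17:50 (add 5h to convert from UTC-5).
Teo in UTC: 09:30-10:20, 11:25-14:35, 15:45-17:25 (subtract 5h to convert from UTC+5).
Quinn in UTC: 09:30-11:45, 13:00-15:35 (subtract 5h to convert from UTC+5).
Hiro ∩ Bashir: 10:00-11:05, 11:40-12:20, 15:35-16:35.
Hiro ∩ Bashir ∩ Oona: 10:00-11:05, 11:40-12:20.
Hiro ∩ Bashir ∩ Oona ∩ Noa: 11:55-12:20.
Hiro ∩ Bashir ∩ Oona ∩ Noa ∩ Finn: 11:55-12:20.
Hiro ∩ Bashir ∩ Oona ∩ Noa ∩ Finn ∩ Teo: 11:55-12:20.
Hiro ∩ Bashir ∩ Oona ∩ Noa ∩ Finn ∩ Teo ∩ Quinn: ∅.
There is no time when everyone is free.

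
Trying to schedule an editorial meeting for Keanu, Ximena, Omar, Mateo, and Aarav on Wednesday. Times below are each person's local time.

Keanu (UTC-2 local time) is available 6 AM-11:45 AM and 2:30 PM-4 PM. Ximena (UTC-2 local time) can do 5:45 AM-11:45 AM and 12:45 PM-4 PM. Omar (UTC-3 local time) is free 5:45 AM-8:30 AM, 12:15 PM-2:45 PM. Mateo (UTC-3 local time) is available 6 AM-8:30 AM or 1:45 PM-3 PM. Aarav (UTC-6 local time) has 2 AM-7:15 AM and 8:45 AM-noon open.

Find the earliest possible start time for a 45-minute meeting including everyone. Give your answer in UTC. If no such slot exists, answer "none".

Keanu in UTC: 08:00-13:45, 16:30-18:00 (add 2h to convert from UTC-2).
Ximena in UTC: 07:45-13:45, 14:45-18:00 (add 2h to convert from UTC-2).
Omar in UTC: 08:45-11:30, 15:15-17:45 (add 3h to convert from UTC-3).
Mateo in UTC: 09:00-11:30, 16:45-18:00 (add 3h to convert from UTC-3).
Aarav in UTC: 08:00-13:15, 14:45-18:00 (add 6h to convert from UTC-6).
Keanu ∩ Ximena: 08:00-13:45, 16:30-18:00.
Keanu ∩ Ximena ∩ Omar: 08:45-11:30, 16:30-17:45.
Keanu ∩ Ximena ∩ Omar ∩ Mateo: 09:00-11:30, 16:45-17:45.
Keanu ∩ Ximena ∩ Omar ∩ Mateo ∩ Aarav: 09:00-11:30, 16:45-17:45.
So the common availability across everyone is 09:00-11:30, 16:45-17:45.
The first common window of at least 45 minutes is 09:00-11:30, so the earliest start is 09:00.

09:00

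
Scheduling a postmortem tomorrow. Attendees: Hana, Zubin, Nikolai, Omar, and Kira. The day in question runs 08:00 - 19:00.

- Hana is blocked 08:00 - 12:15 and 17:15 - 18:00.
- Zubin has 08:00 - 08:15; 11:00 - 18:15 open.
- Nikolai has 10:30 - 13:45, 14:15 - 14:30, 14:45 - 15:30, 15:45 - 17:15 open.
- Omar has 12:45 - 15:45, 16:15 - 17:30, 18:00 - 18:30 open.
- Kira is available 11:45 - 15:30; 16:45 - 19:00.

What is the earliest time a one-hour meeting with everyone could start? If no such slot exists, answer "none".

Hana free: 12:15-17:15, 18:00-19:00 (invert busy blocks within the working day).
Zubin free: 08:00-08:15, 11:00-18:15.
Nikolai free: 10:30-13:45, 14:15-14:30, 14:45-15:30, 15:45-17:15.
Omar free: 12:45-15:45, 16:15-17:30, 18:00-18:30.
Kira free: 11:45-15:30, 16:45-19:00.
Hana ∩ Zubin: 12:15-17:15, 18:00-18:15.
Hana ∩ Zubin ∩ Nikolai: 12:15-13:45, 14:15-14:30, 14:45-15:30, 15:45-17:15.
Hana ∩ Zubin ∩ Nikolai ∩ Omar: 12:45-13:45, 14:15-14:30, 14:45-15:30, 16:15-17:15.
Hana ∩ Zubin ∩ Nikolai ∩ Omar ∩ Kira: 12:45-13:45, 14:15-14:30, 14:45-15:30, 16:45-17:15.
The first common window of at least 60 minutes is 12:45-13:45, so the earliest start is 12:45.

12:45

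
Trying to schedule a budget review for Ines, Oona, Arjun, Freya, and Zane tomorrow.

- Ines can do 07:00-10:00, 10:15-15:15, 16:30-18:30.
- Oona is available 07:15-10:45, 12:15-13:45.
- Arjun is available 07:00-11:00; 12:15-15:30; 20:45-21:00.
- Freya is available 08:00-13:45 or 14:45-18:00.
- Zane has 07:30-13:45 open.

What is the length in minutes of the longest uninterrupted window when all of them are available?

Ines ∩ Oona: 07:15-10:00, 10:15-10:45, 12:15-13:45.
Ines ∩ Oona ∩ Arjun: 07:15-10:00, 10:15-10:45, 12:15-13:45.
Ines ∩ Oona ∩ Arjun ∩ Freya: 08:00-10:00, 10:15-10:45, 12:15-13:45.
Ines ∩ Oona ∩ Arjun ∩ Freya ∩ Zane: 08:00-10:00, 10:15-10:45, 12:15-13:45.
So the common availability across everyone is 08:00-10:00, 10:15-10:45, 12:15-13:45.
The longest is 08:00-10:00 at 120 minutes.

120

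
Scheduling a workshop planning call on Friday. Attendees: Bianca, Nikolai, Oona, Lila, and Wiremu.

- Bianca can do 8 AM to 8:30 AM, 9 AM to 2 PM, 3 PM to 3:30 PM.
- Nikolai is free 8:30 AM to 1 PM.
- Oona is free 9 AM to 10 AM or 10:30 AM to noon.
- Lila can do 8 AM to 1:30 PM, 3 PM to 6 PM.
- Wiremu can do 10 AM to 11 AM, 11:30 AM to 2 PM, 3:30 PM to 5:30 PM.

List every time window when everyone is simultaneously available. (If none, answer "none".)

Bianca ∩ Nikolai: 09:00-13:00.
Bianca ∩ Nikolai ∩ Oona: 09:00-10:00, 10:30-12:00.
Bianca ∩ Nikolai ∩ Oona ∩ Lila: 09:00-10:00, 10:30-12:00.
Bianca ∩ Nikolai ∩ Oona ∩ Lila ∩ Wiremu: 10:30-11:00, 11:30-12:00.
So the common availability across everyone is 10:30-11:00, 11:30-12:00.

10:30-11:00, 11:30-12:00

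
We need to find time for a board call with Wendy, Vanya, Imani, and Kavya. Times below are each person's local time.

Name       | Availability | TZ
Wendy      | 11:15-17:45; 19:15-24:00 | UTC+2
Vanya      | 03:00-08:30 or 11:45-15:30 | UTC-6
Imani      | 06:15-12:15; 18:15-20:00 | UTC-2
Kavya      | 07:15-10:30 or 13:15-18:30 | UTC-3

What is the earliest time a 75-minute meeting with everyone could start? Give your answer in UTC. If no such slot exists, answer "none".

10:15

Wendy in UTC: 09:15-15:45, 17:15-22:00 (subtract 2h to convert from UTC+2).
Vanya in UTC: 09:00-14:30, 17:45-21:30 (add 6h to convert from UTC-6).
Imani in UTC: 08:15-14:15, 20:15-22:00 (add 2h to convert from UTC-2).
Kavya in UTC: 10:15-13:30, 16:15-21:30 (add 3h to convert from UTC-3).
Wendy ∩ Vanya: 09:15-14:30, 17:45-21:30.
Wendy ∩ Vanya ∩ Imani: 09:15-14:15, 20:15-21:30.
Wendy ∩ Vanya ∩ Imani ∩ Kavya: 10:15-13:30, 20:15-21:30.
Those are the intersection windows.
The first common window of at least 75 minutes is 10:15-13:30, so the earliest start is 10:15.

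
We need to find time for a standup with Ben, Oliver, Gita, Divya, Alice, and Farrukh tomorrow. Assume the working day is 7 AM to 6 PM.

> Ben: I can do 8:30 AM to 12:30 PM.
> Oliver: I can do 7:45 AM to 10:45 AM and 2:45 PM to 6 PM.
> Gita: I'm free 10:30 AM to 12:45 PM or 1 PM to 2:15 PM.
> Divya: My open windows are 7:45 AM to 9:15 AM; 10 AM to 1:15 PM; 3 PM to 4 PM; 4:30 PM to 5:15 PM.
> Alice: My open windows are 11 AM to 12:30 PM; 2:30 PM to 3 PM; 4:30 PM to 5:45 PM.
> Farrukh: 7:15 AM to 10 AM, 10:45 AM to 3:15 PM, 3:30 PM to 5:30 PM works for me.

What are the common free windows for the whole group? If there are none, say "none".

none

Ben ∩ Oliver: 08:30-10:45.
Ben ∩ Oliver ∩ Gita: 10:30-10:45.
Ben ∩ Oliver ∩ Gita ∩ Divya: 10:30-10:45.
Ben ∩ Oliver ∩ Gita ∩ Divya ∩ Alice: ∅.
Ben ∩ Oliver ∩ Gita ∩ Divya ∩ Alice ∩ Farrukh: ∅.
There is no time when everyone is free.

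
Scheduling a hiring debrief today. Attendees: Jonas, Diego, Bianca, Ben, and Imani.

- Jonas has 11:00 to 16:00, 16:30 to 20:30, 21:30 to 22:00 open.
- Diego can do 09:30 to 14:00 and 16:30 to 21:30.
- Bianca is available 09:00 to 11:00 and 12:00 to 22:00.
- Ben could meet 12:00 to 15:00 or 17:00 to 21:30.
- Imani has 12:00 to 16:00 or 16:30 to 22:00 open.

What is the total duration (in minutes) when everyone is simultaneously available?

Jonas ∩ Diego: 11:00-14:00, 16:30-20:30.
Jonas ∩ Diego ∩ Bianca: 12:00-14:00, 16:30-20:30.
Jonas ∩ Diego ∩ Bianca ∩ Ben: 12:00-14:00, 17:00-20:30.
Jonas ∩ Diego ∩ Bianca ∩ Ben ∩ Imani: 12:00-14:00, 17:00-20:30.
Summing the common windows: 120 + 210 = 330 minutes.

330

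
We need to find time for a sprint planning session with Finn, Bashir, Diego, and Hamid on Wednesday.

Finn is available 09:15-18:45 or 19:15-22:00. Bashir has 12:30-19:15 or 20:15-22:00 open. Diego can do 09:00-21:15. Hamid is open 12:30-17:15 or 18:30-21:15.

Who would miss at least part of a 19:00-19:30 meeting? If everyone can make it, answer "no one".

Bashir, Finn

Finn: not fully free for 19:00-19:30. Bashir: not fully free for 19:00-19:30. Diego: free for 19:00-19:30. Hamid: free for 19:00-19:30.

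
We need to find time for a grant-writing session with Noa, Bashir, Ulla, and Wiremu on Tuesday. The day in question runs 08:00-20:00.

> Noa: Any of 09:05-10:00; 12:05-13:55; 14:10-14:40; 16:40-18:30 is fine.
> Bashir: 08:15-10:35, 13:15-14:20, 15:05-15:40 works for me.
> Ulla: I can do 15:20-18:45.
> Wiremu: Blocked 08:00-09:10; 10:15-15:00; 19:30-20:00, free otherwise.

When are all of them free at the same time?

Noa free: 09:05-10:00, 12:05-13:55, 14:10-14:40, 16:40-18:30.
Bashir free: 08:15-10:35, 13:15-14:20, 15:05-15:40.
Ulla free: 15:20-18:45.
Wiremu free: 09:10-10:15, 15:00-19:30 (invert busy blocks within the working day).
Noa ∩ Bashir: 09:05-10:00, 13:15-13:55, 14:10-14:20.
Noa ∩ Bashir ∩ Ulla: ∅.
Noa ∩ Bashir ∩ Ulla ∩ Wiremu: ∅.
There is no time when everyone is free.

none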